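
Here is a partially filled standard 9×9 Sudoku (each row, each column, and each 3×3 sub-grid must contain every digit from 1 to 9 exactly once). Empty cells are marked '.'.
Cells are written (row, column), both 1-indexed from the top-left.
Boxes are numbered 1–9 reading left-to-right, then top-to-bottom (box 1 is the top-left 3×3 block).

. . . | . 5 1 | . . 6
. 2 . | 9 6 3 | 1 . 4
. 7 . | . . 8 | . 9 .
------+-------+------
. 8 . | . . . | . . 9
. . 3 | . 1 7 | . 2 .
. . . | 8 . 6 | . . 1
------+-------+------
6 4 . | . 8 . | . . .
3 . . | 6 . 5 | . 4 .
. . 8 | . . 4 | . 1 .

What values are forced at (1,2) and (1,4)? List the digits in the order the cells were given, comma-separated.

For (1,2):
  Consider where 3 can go in box 1.
  (1,1) is out (column 1 already has a 3). (1,3) is out (column 3 already has a 3). (2,1) is out (row 2 already has a 3). (2,3) is out (row 2 already has a 3). The remaining empty cells in box 1 are similarly blocked.
  So the only cell in box 1 that can hold 3 is (1,2).
  So (1,2) = 3.
For (1,4):
  Consider where 7 can go in box 2.
  (3,4) is out (row 3 already has a 7).
  (3,5) is out (row 3 already has a 7).
  So the only cell in box 2 that can hold 7 is (1,4).
  So (1,4) = 7.

3,7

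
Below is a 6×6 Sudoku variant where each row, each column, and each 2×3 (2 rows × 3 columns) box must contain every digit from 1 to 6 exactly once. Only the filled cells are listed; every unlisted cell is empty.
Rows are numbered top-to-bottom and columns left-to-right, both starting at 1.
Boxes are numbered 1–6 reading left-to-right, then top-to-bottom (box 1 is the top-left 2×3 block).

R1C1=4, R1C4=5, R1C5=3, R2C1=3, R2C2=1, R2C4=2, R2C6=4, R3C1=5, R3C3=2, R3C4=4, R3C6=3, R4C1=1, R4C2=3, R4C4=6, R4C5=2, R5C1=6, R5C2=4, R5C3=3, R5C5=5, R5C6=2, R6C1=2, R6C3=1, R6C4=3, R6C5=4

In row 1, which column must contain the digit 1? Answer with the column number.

6

Consider where 1 can go in row 1.
R1C2 is out (column 2 already has a 1).
R1C3 is out (column 3 already has a 1).
So the only cell in row 1 that can hold 1 is R1C6.
That is column 6.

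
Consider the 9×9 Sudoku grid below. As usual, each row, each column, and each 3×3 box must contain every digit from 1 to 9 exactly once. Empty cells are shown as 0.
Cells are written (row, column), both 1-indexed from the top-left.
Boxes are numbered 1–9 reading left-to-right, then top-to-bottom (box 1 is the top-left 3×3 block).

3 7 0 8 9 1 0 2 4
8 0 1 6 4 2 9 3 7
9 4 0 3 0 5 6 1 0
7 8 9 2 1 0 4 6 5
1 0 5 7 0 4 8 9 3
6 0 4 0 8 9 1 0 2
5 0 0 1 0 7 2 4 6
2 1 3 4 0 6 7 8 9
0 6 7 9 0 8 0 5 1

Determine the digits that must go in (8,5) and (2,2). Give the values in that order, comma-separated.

For (8,5):
  Row 8 already contains {1, 2, 3, 4, 6, 7, 8, 9}.
  Column 5 already contains {1, 4, 8, 9}.
  Its 3×3 block (box 8) already contains {1, 4, 6, 7, 8, 9}.
  The only value from 1–9 not eliminated is 5, so (8,5) = 5.
For (2,2):
  Row 2 already contains {1, 2, 3, 4, 6, 7, 8, 9}.
  Column 2 already contains {1, 4, 6, 7, 8}.
  Its 3×3 block (box 1) already contains {1, 3, 4, 7, 8, 9}.
  The only value from 1–9 not eliminated is 5, so (2,2) = 5.

5,5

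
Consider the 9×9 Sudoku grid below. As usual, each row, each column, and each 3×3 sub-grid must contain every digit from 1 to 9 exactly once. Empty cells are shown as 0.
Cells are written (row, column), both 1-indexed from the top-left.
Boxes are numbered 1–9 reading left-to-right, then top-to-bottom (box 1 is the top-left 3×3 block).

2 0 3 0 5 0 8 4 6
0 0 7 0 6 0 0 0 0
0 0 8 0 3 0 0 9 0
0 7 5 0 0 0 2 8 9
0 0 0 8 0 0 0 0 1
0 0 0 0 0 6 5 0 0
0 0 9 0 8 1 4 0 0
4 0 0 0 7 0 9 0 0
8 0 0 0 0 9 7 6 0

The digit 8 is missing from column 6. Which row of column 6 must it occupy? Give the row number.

Consider where 8 can go in column 6.
(1,6) is out (row 1 already has a 8).
(3,6) is out (row 3 already has a 8).
(4,6) is out (row 4 already has a 8).
(5,6) is out (row 5 already has a 8).
(8,6) is out (box 8 already has a 8).
So the only cell in column 6 that can hold 8 is (2,6).
That is row 2.

2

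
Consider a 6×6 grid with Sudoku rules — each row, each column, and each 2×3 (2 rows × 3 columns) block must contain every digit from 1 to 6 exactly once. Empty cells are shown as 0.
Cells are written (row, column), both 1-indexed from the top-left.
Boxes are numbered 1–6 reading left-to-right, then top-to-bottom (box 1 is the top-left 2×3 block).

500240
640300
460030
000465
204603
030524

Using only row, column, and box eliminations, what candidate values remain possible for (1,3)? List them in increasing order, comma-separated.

Row 1 already contains {2, 4, 5}.
Column 3 already contains {4}.
Its 2×3 block (box 1) already contains {4, 5, 6}.
Removing those from 1–6 leaves {1, 3} as the candidates for (1,3).

1,3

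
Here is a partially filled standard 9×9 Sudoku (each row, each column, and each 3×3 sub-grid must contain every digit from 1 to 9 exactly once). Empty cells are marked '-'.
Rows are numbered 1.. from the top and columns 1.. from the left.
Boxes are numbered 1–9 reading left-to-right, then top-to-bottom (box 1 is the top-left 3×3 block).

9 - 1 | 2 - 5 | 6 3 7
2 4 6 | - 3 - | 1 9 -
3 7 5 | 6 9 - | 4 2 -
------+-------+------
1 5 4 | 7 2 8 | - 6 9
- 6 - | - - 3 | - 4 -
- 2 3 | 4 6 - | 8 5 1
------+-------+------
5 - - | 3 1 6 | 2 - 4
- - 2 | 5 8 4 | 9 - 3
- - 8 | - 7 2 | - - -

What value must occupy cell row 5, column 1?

Cell row 5, column 1 itself could take any of {7, 8} by direct elimination.
Consider where 8 can go in row 5.
row 5, column 3 is out (column 3 already has a 8).
row 5, column 4 is out (box 5 already has a 8).
row 5, column 5 is out (column 5 already has a 8).
row 5, column 7 is out (column 7 already has a 8).
row 5, column 9 is out (box 6 already has a 8).
So the only cell in row 5 that can hold 8 is row 5, column 1.
Therefore row 5, column 1 = 8.

8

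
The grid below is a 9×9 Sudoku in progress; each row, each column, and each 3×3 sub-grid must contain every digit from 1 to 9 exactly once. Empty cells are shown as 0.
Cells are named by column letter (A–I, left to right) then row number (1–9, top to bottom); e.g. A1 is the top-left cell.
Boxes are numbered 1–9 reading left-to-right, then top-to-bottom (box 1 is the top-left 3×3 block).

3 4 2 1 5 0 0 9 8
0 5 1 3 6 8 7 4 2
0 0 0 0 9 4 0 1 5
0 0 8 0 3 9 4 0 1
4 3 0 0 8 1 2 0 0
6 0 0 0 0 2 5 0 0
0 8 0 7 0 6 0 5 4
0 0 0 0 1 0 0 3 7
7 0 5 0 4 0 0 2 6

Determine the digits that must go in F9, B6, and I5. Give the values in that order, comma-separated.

3,1,9

For F9:
  Row 9 already contains {2, 4, 5, 6, 7}.
  Column F already contains {1, 2, 4, 6, 8, 9}.
  Its 3×3 block (box 8) already contains {1, 4, 6, 7}.
  The only value from 1–9 not eliminated is 3, so F9 = 3.
For B6:
  Consider where 1 can go in box 4.
  A4 is out (row 4 already has a 1).
  B4 is out (row 4 already has a 1).
  C5 is out (row 5 already has a 1).
  C6 is out (column C already has a 1).
  So the only cell in box 4 that can hold 1 is B6.
  So B6 = 1.
For I5:
  Row 5 already contains {1, 2, 3, 4, 8}.
  Column I already contains {1, 2, 4, 5, 6, 7, 8}.
  Its 3×3 block (box 6) already contains {1, 2, 4, 5}.
  The only value from 1–9 not eliminated is 9, so I5 = 9.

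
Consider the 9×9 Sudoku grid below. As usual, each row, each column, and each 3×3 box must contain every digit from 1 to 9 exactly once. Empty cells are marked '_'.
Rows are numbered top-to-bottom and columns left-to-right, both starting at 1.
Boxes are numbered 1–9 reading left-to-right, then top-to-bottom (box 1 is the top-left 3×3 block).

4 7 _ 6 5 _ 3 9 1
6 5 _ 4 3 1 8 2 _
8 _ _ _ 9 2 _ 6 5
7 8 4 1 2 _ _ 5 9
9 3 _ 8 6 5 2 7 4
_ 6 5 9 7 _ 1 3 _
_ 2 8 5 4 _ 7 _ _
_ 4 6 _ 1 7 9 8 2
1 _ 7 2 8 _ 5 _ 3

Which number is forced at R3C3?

3

Cell R3C3 itself could take any of {1, 3} by direct elimination.
Consider where 3 can go in box 1.
R1C3 is out (row 1 already has a 3).
R2C3 is out (row 2 already has a 3).
R3C2 is out (column 2 already has a 3).
So the only cell in box 1 that can hold 3 is R3C3.
Therefore R3C3 = 3.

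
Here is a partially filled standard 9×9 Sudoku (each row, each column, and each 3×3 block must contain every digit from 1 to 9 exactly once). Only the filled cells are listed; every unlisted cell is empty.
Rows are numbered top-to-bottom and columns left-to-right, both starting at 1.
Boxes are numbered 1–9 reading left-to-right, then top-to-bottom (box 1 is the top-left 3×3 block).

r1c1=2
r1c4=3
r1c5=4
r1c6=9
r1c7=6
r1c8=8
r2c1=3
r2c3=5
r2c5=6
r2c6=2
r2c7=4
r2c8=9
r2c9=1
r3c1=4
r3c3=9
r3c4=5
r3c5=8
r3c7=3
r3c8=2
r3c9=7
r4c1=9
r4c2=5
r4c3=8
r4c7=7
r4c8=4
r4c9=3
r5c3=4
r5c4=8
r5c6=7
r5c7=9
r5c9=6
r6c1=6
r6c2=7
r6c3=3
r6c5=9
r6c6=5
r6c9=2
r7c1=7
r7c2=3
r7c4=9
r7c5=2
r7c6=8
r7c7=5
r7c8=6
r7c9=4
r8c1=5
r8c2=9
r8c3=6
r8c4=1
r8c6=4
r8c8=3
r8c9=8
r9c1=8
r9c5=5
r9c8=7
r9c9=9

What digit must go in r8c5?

7

Row 8 already contains {1, 3, 4, 5, 6, 8, 9}.
Column 5 already contains {2, 4, 5, 6, 8, 9}.
Its 3×3 block (box 8) already contains {1, 2, 4, 5, 8, 9}.
The only value from 1–9 not eliminated is 7, so r8c5 = 7.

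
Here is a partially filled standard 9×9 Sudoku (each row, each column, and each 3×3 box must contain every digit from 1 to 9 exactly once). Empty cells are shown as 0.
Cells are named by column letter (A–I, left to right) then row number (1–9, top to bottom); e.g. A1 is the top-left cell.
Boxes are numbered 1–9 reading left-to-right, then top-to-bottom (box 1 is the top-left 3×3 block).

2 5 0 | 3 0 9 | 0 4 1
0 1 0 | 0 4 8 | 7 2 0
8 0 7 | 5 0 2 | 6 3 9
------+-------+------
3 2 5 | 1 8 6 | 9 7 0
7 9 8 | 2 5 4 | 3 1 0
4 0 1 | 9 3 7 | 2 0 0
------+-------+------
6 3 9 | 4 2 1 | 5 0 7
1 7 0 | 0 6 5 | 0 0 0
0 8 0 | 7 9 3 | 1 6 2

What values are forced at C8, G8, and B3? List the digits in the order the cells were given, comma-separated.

2,4,4

For C8:
  Consider where 2 can go in row 8.
  D8 is out (column D already has a 2).
  G8 is out (column G already has a 2).
  H8 is out (column H already has a 2).
  I8 is out (column I already has a 2).
  So the only cell in row 8 that can hold 2 is C8.
  So C8 = 2.
For G8:
  Consider where 4 can go in column G.
  G1 is out (row 1 already has a 4).
  So the only cell in column G that can hold 4 is G8.
  So G8 = 4.
For B3:
  Row 3 already contains {2, 3, 5, 6, 7, 8, 9}.
  Column B already contains {1, 2, 3, 5, 7, 8, 9}.
  Its 3×3 block (box 1) already contains {1, 2, 5, 7, 8}.
  The only value from 1–9 not eliminated is 4, so B3 = 4.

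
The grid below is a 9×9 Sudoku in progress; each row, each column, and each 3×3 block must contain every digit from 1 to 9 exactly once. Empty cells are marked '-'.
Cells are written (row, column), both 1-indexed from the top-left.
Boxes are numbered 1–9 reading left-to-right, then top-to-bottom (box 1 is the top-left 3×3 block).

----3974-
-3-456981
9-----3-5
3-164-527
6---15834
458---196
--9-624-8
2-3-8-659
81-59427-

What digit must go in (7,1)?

Cell (7,1) itself could take any of {5, 7} by direct elimination.
Consider where 5 can go in box 7.
(7,2) is out (column 2 already has a 5).
(8,2) is out (row 8 already has a 5).
(9,3) is out (row 9 already has a 5).
So the only cell in box 7 that can hold 5 is (7,1).
Therefore (7,1) = 5.

5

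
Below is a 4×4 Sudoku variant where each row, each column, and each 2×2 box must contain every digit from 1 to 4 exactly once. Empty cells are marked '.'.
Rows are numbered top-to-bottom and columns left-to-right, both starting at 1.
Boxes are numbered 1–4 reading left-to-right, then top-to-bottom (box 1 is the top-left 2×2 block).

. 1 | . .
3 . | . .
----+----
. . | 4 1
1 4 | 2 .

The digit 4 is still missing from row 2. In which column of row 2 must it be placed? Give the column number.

4

Consider where 4 can go in row 2.
R2C2 is out (column 2 already has a 4).
R2C3 is out (column 3 already has a 4).
So the only cell in row 2 that can hold 4 is R2C4.
That is column 4.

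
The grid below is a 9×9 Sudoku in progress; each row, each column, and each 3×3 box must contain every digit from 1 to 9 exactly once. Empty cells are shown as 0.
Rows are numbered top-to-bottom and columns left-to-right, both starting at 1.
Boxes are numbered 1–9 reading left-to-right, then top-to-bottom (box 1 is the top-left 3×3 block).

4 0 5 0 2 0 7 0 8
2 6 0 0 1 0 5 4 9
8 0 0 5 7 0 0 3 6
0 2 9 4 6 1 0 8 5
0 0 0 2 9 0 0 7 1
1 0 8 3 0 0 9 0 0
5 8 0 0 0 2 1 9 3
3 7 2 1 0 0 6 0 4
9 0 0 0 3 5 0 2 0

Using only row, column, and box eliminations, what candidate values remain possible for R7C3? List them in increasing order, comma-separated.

Row 7 already contains {1, 2, 3, 5, 8, 9}.
Column 3 already contains {2, 5, 8, 9}.
Its 3×3 block (box 7) already contains {2, 3, 5, 7, 8, 9}.
Removing those from 1–9 leaves {4, 6} as the candidates for R7C3.

4,6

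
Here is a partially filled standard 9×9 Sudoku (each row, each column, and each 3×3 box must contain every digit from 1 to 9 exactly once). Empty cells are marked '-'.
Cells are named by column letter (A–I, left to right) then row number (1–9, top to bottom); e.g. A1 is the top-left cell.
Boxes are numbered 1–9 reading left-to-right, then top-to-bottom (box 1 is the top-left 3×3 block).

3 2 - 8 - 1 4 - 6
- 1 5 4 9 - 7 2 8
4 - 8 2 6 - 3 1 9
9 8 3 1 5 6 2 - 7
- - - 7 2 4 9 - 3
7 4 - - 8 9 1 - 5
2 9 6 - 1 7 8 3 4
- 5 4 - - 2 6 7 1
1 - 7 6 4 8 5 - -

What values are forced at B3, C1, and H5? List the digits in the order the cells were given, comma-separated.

7,9,8

For B3:
  Row 3 already contains {1, 2, 3, 4, 6, 8, 9}.
  Column B already contains {1, 2, 4, 5, 8, 9}.
  Its 3×3 block (box 1) already contains {1, 2, 3, 4, 5, 8}.
  The only value from 1–9 not eliminated is 7, so B3 = 7.
For C1:
  Row 1 already contains {1, 2, 3, 4, 6, 8}.
  Column C already contains {3, 4, 5, 6, 7, 8}.
  Its 3×3 block (box 1) already contains {1, 2, 3, 4, 5, 8}.
  The only value from 1–9 not eliminated is 9, so C1 = 9.
For H5:
  Consider where 8 can go in row 5.
  A5 is out (box 4 already has a 8).
  B5 is out (column B already has a 8).
  C5 is out (column C already has a 8).
  So the only cell in row 5 that can hold 8 is H5.
  So H5 = 8.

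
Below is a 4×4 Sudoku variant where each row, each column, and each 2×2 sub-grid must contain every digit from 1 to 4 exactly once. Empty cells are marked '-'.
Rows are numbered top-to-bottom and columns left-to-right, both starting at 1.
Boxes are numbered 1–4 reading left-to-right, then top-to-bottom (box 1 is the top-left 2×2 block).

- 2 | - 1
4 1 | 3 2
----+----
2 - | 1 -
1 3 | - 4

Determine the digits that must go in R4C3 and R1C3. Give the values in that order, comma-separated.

2,4

For R4C3:
  Row 4 already contains {1, 3, 4}.
  Column 3 already contains {1, 3}.
  Its 2×2 block (box 4) already contains {1, 4}.
  The only value from 1–4 not eliminated is 2, so R4C3 = 2.
For R1C3:
  Row 1 already contains {1, 2}.
  Column 3 already contains {1, 3}.
  Its 2×2 block (box 2) already contains {1, 2, 3}.
  The only value from 1–4 not eliminated is 4, so R1C3 = 4.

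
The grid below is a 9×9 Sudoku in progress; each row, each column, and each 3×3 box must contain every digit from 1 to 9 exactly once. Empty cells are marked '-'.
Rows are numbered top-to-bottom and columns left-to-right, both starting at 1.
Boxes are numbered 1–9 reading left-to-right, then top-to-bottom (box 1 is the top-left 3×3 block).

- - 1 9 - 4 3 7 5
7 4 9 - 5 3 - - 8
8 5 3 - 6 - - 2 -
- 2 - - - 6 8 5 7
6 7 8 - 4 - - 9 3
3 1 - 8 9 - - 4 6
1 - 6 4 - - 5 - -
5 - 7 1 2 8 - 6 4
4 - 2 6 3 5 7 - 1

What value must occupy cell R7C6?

9

Cell R7C6 itself could take any of {7, 9} by direct elimination.
Consider where 9 can go in column 6.
R3C6 is out (box 2 already has a 9).
R5C6 is out (row 5 already has a 9).
R6C6 is out (row 6 already has a 9).
So the only cell in column 6 that can hold 9 is R7C6.
Therefore R7C6 = 9.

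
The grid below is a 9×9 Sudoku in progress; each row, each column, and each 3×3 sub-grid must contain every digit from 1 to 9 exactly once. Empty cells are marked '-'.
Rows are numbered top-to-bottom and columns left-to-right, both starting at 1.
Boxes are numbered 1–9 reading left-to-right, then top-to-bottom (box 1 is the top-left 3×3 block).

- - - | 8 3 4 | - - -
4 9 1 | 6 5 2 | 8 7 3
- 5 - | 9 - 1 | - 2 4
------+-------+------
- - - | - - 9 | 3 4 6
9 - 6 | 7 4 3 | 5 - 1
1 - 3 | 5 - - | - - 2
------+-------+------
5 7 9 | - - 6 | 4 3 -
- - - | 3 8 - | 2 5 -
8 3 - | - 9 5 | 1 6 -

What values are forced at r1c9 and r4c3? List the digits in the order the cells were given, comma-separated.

For r1c9:
  Consider where 5 can go in column 9.
  r7c9 is out (row 7 already has a 5).
  r8c9 is out (row 8 already has a 5).
  r9c9 is out (row 9 already has a 5).
  So the only cell in column 9 that can hold 5 is r1c9.
  So r1c9 = 5.
For r4c3:
  Consider where 5 can go in box 4.
  r4c1 is out (column 1 already has a 5).
  r4c2 is out (column 2 already has a 5).
  r5c2 is out (row 5 already has a 5).
  r6c2 is out (row 6 already has a 5).
  So the only cell in box 4 that can hold 5 is r4c3.
  So r4c3 = 5.

5,5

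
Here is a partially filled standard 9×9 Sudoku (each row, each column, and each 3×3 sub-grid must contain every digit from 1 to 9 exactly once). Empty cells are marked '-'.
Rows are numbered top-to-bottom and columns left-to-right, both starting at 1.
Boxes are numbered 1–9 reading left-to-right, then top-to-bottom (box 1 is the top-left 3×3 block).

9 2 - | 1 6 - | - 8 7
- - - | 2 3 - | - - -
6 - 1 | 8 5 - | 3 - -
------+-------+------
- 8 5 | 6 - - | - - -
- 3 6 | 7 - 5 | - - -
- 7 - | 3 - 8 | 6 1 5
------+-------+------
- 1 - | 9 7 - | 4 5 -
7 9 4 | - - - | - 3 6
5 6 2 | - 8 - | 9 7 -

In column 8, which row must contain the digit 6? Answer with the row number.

Consider where 6 can go in column 8.
r3c8 is out (row 3 already has a 6).
r4c8 is out (row 4 already has a 6).
r5c8 is out (row 5 already has a 6).
So the only cell in column 8 that can hold 6 is r2c8.
That is row 2.

2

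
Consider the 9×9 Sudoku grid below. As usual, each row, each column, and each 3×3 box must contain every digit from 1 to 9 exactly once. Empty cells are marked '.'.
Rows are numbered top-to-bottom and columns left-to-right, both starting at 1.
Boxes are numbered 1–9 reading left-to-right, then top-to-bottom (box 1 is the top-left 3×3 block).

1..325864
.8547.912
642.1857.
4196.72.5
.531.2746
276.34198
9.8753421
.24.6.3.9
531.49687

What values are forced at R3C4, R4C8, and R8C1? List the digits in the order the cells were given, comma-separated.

For R3C4:
  Row 3 already contains {1, 2, 4, 5, 6, 7, 8}.
  Column 4 already contains {1, 3, 4, 6, 7}.
  Its 3×3 block (box 2) already contains {1, 2, 3, 4, 5, 7, 8}.
  The only value from 1–9 not eliminated is 9, so R3C4 = 9.
For R4C8:
  Row 4 already contains {1, 2, 4, 5, 6, 7, 9}.
  Column 8 already contains {1, 2, 4, 6, 7, 8, 9}.
  Its 3×3 block (box 6) already contains {1, 2, 4, 5, 6, 7, 8, 9}.
  The only value from 1–9 not eliminated is 3, so R4C8 = 3.
For R8C1:
  Row 8 already contains {2, 3, 4, 6, 9}.
  Column 1 already contains {1, 2, 4, 5, 6, 9}.
  Its 3×3 block (box 7) already contains {1, 2, 3, 4, 5, 8, 9}.
  The only value from 1–9 not eliminated is 7, so R8C1 = 7.

9,3,7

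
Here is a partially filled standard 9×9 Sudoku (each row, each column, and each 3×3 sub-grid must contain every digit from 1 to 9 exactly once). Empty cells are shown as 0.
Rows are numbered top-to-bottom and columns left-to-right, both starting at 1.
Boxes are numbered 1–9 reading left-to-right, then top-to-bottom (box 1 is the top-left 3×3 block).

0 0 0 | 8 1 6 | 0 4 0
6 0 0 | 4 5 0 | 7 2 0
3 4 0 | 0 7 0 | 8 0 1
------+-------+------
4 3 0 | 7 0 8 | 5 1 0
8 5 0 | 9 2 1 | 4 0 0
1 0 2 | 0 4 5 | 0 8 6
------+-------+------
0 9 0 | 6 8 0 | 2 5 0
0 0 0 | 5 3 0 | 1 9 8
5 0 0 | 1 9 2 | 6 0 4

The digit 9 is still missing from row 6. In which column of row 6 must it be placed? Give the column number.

Consider where 9 can go in row 6.
r6c2 is out (column 2 already has a 9).
r6c4 is out (column 4 already has a 9).
So the only cell in row 6 that can hold 9 is r6c7.
That is column 7.

7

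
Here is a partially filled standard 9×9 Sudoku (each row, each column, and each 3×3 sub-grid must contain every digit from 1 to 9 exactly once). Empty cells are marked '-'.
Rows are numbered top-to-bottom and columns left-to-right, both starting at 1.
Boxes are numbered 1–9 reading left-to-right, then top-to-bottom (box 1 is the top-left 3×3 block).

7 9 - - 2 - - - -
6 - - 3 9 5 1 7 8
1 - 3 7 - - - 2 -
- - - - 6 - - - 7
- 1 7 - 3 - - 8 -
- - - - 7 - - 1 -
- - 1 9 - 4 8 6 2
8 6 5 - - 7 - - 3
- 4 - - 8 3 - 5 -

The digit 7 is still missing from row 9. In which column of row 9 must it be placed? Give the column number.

7

Consider where 7 can go in row 9.
R9C1 is out (column 1 already has a 7).
R9C3 is out (column 3 already has a 7).
R9C4 is out (column 4 already has a 7).
R9C9 is out (column 9 already has a 7).
So the only cell in row 9 that can hold 7 is R9C7.
That is column 7.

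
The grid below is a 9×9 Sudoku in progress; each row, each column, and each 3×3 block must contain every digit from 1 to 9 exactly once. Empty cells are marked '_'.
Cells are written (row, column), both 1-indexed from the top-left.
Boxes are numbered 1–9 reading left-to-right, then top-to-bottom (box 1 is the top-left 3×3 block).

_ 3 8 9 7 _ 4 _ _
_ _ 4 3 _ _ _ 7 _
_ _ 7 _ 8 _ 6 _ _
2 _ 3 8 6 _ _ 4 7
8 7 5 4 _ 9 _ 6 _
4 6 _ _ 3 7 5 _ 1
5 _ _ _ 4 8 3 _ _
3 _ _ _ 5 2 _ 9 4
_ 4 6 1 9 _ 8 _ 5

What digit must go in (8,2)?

Cell (8,2) itself could take any of {1, 8} by direct elimination.
Consider where 8 can go in column 2.
(2,2) is out (box 1 already has a 8).
(3,2) is out (row 3 already has a 8).
(4,2) is out (row 4 already has a 8).
(7,2) is out (row 7 already has a 8).
So the only cell in column 2 that can hold 8 is (8,2).
Therefore (8,2) = 8.

8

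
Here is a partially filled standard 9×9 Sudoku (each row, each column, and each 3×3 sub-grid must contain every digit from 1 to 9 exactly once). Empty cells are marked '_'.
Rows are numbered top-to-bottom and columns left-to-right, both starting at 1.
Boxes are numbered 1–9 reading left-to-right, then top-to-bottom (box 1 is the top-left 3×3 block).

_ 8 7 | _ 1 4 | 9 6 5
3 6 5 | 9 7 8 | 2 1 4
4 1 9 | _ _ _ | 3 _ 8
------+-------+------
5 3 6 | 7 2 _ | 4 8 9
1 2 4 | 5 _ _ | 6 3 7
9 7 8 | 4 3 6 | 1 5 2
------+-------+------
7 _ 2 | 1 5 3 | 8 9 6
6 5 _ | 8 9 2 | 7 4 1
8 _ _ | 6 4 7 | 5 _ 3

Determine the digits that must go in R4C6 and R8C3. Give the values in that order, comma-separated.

1,3

For R4C6:
  Row 4 already contains {2, 3, 4, 5, 6, 7, 8, 9}.
  Column 6 already contains {2, 3, 4, 6, 7, 8}.
  Its 3×3 block (box 5) already contains {2, 3, 4, 5, 6, 7}.
  The only value from 1–9 not eliminated is 1, so R4C6 = 1.
For R8C3:
  Row 8 already contains {1, 2, 4, 5, 6, 7, 8, 9}.
  Column 3 already contains {2, 4, 5, 6, 7, 8, 9}.
  Its 3×3 block (box 7) already contains {2, 5, 6, 7, 8}.
  The only value from 1–9 not eliminated is 3, so R8C3 = 3.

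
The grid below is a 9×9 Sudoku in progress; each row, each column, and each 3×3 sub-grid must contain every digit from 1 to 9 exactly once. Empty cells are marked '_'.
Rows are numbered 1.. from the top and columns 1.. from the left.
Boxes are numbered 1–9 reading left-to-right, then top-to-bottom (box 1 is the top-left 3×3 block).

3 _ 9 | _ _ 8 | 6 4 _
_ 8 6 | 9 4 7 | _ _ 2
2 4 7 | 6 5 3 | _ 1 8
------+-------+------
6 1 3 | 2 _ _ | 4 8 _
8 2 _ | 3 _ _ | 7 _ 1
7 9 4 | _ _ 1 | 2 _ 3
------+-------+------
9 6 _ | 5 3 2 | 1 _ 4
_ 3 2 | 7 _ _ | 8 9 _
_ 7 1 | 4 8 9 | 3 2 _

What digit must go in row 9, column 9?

Cell row 9, column 9 itself could take any of {5, 6} by direct elimination.
Consider where 6 can go in row 9.
row 9, column 1 is out (column 1 already has a 6).
So the only cell in row 9 that can hold 6 is row 9, column 9.
Therefore row 9, column 9 = 6.

6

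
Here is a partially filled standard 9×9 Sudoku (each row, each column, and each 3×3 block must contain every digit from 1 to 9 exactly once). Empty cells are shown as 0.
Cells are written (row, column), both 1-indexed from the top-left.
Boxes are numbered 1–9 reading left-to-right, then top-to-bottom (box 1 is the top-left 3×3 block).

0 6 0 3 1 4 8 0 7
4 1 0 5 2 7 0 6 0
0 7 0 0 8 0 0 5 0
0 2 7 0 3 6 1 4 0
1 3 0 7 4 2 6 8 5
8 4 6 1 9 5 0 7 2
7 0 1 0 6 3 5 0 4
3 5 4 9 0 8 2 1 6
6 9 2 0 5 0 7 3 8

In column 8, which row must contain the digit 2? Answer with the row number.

Consider where 2 can go in column 8.
(7,8) is out (box 9 already has a 2).
So the only cell in column 8 that can hold 2 is (1,8).
That is row 1.

1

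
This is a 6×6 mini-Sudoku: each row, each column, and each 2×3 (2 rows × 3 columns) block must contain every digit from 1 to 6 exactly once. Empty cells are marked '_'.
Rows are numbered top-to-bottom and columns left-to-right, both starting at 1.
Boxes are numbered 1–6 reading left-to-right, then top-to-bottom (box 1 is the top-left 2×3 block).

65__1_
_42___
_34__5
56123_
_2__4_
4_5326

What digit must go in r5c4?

5

Cell r5c4 itself could take any of {1, 5} by direct elimination.
Consider where 5 can go in row 5.
r5c1 is out (column 1 already has a 5).
r5c3 is out (column 3 already has a 5).
r5c6 is out (column 6 already has a 5).
So the only cell in row 5 that can hold 5 is r5c4.
Therefore r5c4 = 5.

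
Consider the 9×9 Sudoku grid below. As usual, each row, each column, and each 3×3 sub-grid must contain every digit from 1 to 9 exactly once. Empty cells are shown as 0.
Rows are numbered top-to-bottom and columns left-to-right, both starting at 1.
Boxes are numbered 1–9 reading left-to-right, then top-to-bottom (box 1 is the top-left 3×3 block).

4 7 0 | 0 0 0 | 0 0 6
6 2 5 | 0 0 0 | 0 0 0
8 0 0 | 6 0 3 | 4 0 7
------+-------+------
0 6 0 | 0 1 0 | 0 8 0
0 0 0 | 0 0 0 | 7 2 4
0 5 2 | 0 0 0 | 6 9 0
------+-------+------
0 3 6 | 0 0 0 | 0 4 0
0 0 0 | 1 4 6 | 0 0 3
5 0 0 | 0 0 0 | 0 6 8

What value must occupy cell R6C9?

1

Row 6 already contains {2, 5, 6, 9}.
Column 9 already contains {3, 4, 6, 7, 8}.
Its 3×3 block (box 6) already contains {2, 4, 6, 7, 8, 9}.
The only value from 1–9 not eliminated is 1, so R6C9 = 1.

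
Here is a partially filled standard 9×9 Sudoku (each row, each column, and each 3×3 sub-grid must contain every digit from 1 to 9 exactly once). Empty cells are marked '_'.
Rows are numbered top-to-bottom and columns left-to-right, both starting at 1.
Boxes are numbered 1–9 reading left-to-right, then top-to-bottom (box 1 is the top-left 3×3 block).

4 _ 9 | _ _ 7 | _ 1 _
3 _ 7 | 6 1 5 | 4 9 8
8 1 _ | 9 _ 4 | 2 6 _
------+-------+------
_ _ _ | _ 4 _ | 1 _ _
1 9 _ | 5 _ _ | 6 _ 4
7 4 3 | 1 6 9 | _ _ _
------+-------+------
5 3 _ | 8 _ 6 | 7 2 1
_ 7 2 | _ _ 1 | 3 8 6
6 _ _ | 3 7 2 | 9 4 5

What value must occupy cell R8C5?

Cell R8C5 itself could take any of {5, 9} by direct elimination.
Consider where 5 can go in column 5.
R1C5 is out (box 2 already has a 5).
R3C5 is out (box 2 already has a 5).
R5C5 is out (row 5 already has a 5).
R7C5 is out (row 7 already has a 5).
So the only cell in column 5 that can hold 5 is R8C5.
Therefore R8C5 = 5.

5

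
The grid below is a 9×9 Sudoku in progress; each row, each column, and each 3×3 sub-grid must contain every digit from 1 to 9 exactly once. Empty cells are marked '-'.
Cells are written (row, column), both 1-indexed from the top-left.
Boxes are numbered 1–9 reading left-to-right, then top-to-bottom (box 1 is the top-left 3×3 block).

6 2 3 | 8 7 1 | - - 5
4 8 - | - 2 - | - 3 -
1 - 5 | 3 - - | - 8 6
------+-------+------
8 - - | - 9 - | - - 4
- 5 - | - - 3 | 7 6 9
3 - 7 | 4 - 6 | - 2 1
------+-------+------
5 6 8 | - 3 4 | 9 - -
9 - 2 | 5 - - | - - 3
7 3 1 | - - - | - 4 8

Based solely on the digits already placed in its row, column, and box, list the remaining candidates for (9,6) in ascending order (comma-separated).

2,9

Row 9 already contains {1, 3, 4, 7, 8}.
Column 6 already contains {1, 3, 4, 6}.
Its 3×3 block (box 8) already contains {3, 4, 5}.
Removing those from 1–9 leaves {2, 9} as the candidates for (9,6).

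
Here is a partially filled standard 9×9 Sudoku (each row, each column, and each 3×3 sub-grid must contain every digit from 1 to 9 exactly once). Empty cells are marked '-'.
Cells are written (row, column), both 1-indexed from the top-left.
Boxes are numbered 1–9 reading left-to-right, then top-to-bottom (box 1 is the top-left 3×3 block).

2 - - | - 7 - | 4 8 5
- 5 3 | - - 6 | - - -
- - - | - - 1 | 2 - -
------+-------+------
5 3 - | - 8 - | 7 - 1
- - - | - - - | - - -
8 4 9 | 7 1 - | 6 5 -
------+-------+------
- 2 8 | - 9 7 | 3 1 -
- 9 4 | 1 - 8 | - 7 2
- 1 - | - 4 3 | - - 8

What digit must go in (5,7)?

Cell (5,7) itself could take any of {8, 9} by direct elimination.
Consider where 8 can go in column 7.
(2,7) is out (box 3 already has a 8).
(8,7) is out (row 8 already has a 8).
(9,7) is out (row 9 already has a 8).
So the only cell in column 7 that can hold 8 is (5,7).
Therefore (5,7) = 8.

8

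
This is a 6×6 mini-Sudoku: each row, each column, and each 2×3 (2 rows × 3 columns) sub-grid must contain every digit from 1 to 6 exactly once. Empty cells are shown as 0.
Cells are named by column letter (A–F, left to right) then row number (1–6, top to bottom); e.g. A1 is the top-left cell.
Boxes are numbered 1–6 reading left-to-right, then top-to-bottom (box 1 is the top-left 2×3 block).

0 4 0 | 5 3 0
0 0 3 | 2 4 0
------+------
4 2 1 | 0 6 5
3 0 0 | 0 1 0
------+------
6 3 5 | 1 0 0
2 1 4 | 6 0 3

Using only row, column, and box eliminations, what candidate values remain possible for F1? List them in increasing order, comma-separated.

1,6

Row 1 already contains {3, 4, 5}.
Column F already contains {3, 5}.
Its 2×3 block (box 2) already contains {2, 3, 4, 5}.
Removing those from 1–6 leaves {1, 6} as the candidates for F1.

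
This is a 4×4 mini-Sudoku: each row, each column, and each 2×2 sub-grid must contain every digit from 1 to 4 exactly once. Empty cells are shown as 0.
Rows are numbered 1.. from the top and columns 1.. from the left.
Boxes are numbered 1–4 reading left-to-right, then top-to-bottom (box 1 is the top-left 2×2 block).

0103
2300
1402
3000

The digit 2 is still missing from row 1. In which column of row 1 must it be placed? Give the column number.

Consider where 2 can go in row 1.
row 1, column 1 is out (column 1 already has a 2).
So the only cell in row 1 that can hold 2 is row 1, column 3.
That is column 3.

3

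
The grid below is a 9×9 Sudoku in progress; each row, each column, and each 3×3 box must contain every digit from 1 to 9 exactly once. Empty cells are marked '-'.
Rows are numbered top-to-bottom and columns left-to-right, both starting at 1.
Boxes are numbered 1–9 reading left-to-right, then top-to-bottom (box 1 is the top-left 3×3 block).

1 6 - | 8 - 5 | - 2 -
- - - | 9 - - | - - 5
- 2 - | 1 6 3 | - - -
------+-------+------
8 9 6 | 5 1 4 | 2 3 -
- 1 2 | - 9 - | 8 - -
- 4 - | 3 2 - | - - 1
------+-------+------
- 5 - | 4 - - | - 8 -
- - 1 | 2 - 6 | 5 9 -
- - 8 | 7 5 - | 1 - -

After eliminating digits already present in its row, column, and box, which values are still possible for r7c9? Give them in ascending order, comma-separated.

2,3,6,7

Row 7 already contains {4, 5, 8}.
Column 9 already contains {1, 5}.
Its 3×3 block (box 9) already contains {1, 5, 8, 9}.
Removing those from 1–9 leaves {2, 3, 6, 7} as the candidates for r7c9.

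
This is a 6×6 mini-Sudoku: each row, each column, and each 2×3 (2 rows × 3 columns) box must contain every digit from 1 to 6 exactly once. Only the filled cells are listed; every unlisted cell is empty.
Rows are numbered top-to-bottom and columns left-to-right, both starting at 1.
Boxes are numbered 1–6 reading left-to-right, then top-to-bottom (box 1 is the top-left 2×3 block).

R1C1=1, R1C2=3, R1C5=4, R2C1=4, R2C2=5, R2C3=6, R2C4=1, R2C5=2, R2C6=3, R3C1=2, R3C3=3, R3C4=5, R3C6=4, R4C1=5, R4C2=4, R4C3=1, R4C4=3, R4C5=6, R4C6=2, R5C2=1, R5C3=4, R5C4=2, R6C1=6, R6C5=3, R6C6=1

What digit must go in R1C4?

Row 1 already contains {1, 3, 4}.
Column 4 already contains {1, 2, 3, 5}.
Its 2×3 block (box 2) already contains {1, 2, 3, 4}.
The only value from 1–6 not eliminated is 6, so R1C4 = 6.

6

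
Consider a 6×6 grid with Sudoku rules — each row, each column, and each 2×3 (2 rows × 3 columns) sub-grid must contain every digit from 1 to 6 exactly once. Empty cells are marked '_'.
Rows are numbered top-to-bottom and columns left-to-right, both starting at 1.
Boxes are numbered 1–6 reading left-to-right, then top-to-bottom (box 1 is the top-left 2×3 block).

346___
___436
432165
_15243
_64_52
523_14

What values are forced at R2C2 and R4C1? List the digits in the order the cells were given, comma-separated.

5,6

For R2C2:
  Row 2 already contains {3, 4, 6}.
  Column 2 already contains {1, 2, 3, 4, 6}.
  Its 2×3 block (box 1) already contains {3, 4, 6}.
  The only value from 1–6 not eliminated is 5, so R2C2 = 5.
For R4C1:
  Row 4 already contains {1, 2, 3, 4, 5}.
  Column 1 already contains {3, 4, 5}.
  Its 2×3 block (box 3) already contains {1, 2, 3, 4, 5}.
  The only value from 1–6 not eliminated is 6, so R4C1 = 6.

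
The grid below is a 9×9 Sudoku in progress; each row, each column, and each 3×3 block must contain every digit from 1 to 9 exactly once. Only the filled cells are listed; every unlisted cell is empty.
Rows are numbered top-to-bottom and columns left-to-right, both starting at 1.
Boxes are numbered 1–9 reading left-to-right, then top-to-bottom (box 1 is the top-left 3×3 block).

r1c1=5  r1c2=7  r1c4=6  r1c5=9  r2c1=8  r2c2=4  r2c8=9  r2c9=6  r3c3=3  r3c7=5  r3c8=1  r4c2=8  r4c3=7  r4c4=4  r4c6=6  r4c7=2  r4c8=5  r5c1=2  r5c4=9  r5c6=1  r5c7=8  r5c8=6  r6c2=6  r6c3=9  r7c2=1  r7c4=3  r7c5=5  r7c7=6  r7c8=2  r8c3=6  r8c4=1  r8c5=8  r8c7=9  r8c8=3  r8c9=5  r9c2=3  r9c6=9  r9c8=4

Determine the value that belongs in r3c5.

Cell r3c5 itself could take any of {2, 4, 7} by direct elimination.
Consider where 4 can go in column 5.
r2c5 is out (row 2 already has a 4).
r4c5 is out (row 4 already has a 4).
r5c5 is out (box 5 already has a 4).
r6c5 is out (box 5 already has a 4).
r9c5 is out (row 9 already has a 4).
So the only cell in column 5 that can hold 4 is r3c5.
Therefore r3c5 = 4.

4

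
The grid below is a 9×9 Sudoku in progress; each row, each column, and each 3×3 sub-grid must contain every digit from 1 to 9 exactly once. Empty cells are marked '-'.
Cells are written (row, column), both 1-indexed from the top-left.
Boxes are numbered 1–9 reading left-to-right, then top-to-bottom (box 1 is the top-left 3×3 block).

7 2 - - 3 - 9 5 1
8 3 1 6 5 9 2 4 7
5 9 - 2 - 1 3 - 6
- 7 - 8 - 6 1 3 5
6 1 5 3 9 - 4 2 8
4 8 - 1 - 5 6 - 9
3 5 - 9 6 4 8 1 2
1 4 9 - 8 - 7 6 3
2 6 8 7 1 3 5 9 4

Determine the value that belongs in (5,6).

Row 5 already contains {1, 2, 3, 4, 5, 6, 8, 9}.
Column 6 already contains {1, 3, 4, 5, 6, 9}.
Its 3×3 block (box 5) already contains {1, 3, 5, 6, 8, 9}.
The only value from 1–9 not eliminated is 7, so (5,6) = 7.

7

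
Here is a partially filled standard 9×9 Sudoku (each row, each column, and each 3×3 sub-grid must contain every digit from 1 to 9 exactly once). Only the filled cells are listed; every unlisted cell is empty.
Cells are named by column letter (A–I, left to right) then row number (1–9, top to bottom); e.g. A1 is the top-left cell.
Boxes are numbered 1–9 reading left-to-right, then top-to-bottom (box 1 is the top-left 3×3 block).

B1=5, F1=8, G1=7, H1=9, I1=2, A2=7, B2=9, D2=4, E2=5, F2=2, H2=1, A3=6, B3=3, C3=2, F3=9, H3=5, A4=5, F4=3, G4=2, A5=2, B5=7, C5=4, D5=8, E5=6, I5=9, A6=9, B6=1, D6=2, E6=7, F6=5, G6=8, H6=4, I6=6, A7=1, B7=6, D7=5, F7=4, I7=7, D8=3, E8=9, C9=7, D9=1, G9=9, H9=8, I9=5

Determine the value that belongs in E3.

1

Row 3 already contains {2, 3, 5, 6, 9}.
Column E already contains {5, 6, 7, 9}.
Its 3×3 block (box 2) already contains {2, 4, 5, 8, 9}.
The only value from 1–9 not eliminated is 1, so E3 = 1.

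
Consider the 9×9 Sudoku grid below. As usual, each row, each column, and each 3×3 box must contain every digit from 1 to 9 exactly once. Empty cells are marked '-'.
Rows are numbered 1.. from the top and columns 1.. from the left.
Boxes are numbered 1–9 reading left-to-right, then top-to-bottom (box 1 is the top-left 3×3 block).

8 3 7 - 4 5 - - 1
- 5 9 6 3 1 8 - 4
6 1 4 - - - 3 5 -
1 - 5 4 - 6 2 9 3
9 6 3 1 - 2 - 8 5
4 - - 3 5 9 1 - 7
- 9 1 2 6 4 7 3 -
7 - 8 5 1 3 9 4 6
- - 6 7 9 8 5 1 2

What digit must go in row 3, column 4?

Cell row 3, column 4 itself could take any of {8, 9} by direct elimination.
Consider where 8 can go in column 4.
row 1, column 4 is out (row 1 already has a 8).
So the only cell in column 4 that can hold 8 is row 3, column 4.
Therefore row 3, column 4 = 8.

8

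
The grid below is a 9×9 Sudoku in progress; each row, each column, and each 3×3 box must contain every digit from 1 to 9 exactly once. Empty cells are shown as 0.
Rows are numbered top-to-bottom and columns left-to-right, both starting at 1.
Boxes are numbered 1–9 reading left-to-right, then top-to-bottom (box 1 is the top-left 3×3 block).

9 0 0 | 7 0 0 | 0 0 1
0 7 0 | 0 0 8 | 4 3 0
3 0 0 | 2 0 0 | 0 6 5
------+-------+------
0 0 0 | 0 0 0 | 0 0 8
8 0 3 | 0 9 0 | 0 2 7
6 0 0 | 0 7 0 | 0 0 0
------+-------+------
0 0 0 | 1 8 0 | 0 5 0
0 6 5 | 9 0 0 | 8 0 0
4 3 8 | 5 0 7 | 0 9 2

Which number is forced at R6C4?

Cell R6C4 itself could take any of {3, 4, 8} by direct elimination.
Consider where 8 can go in box 5.
R4C4 is out (row 4 already has a 8). R4C5 is out (row 4 already has a 8). R4C6 is out (row 4 already has a 8). R5C4 is out (row 5 already has a 8). The remaining empty cells in box 5 are similarly blocked.
So the only cell in box 5 that can hold 8 is R6C4.
Therefore R6C4 = 8.

8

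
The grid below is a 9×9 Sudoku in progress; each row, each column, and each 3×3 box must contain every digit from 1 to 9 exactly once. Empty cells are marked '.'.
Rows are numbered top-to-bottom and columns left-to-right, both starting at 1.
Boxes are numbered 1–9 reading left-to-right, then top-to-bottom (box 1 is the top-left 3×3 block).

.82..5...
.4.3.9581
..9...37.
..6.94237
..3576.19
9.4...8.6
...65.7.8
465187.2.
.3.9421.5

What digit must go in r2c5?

2

Cell r2c5 itself could take any of {2, 6} by direct elimination.
Consider where 2 can go in row 2.
r2c1 is out (box 1 already has a 2).
r2c3 is out (column 3 already has a 2).
So the only cell in row 2 that can hold 2 is r2c5.
Therefore r2c5 = 2.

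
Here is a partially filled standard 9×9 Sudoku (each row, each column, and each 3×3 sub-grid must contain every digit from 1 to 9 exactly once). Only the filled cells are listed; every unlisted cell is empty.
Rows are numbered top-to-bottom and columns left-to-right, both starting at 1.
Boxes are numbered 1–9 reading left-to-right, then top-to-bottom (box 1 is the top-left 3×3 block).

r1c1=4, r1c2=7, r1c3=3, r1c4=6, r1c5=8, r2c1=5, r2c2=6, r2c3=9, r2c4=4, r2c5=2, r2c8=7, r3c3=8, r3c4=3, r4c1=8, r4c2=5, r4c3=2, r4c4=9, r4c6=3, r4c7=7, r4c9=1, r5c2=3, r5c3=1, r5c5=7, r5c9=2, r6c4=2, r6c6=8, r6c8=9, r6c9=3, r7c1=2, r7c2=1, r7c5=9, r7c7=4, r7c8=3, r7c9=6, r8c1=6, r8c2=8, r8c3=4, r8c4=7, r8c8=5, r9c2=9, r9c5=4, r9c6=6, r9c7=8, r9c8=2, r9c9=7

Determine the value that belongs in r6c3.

6

Cell r6c3 itself could take any of {6, 7} by direct elimination.
Consider where 6 can go in column 3.
r7c3 is out (row 7 already has a 6).
r9c3 is out (row 9 already has a 6).
So the only cell in column 3 that can hold 6 is r6c3.
Therefore r6c3 = 6.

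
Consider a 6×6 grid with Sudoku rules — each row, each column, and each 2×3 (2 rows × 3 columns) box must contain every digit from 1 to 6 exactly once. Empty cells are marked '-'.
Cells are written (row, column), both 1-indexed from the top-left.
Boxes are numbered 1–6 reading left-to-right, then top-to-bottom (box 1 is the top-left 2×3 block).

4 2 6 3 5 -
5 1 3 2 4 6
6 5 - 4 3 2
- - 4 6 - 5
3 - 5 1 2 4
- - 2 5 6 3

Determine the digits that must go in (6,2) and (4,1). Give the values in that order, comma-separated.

For (6,2):
  Row 6 already contains {2, 3, 5, 6}.
  Column 2 already contains {1, 2, 5}.
  Its 2×3 block (box 5) already contains {2, 3, 5}.
  The only value from 1–6 not eliminated is 4, so (6,2) = 4.
For (4,1):
  Consider where 2 can go in row 4.
  (4,2) is out (column 2 already has a 2).
  (4,5) is out (column 5 already has a 2).
  So the only cell in row 4 that can hold 2 is (4,1).
  So (4,1) = 2.

4,2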